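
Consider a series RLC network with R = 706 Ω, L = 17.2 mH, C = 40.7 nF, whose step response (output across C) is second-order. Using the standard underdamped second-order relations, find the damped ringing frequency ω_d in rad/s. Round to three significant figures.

For a series RLC circuit (capacitor voltage as output), ω_n = 1/√(LC) = 1/√(17.2 mH · 40.7 nF) = 37800 rad/s.
ζ = (R/2)·√(C/L) = (706/2)·√(40.7 nF/17.2 mH) = 0.543.
The damped frequency ω_d = ω_n√(1−ζ²) = 31700 rad/s.

ω_d ≈ 31700 rad/s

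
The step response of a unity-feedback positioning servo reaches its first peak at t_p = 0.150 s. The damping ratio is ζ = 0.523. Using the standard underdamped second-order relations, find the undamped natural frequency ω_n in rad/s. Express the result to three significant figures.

ω_n ≈ 24.6 rad/s

Peak time t_p = π/ω_d, so ω_d = π/t_p = π/0.150 = 20.9 rad/s.
ω_n = ω_d/√(1−ζ²) = 20.9/√0.726 = 24.6 rad/s.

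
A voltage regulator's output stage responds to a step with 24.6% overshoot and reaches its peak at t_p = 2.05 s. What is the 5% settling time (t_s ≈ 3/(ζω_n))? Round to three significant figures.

From the overshoot, ζ = −ln(OS)/√(π²+ln²(OS)) = 0.408.
From t_p = π/ω_d, ω_d = π/2.05 = 1.53 rad/s, so ω_n = ω_d/√(1−ζ²) = 1.68 rad/s.
t_s ≈ 3/(ζω_n) = 3/(0.408·1.68) = 4.39 s.

t_s ≈ 4.39 s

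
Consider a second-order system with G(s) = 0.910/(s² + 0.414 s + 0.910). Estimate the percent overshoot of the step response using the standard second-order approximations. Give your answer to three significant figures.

%OS ≈ 49.7%

Comparing the denominator to s² + 2ζω_n s + ω_n²: ω_n = √0.910 = 0.954 rad/s, and 2ζω_n = 0.414 so ζ = 0.414/(2·0.954) = 0.217.
%OS = 100 e^{−πζ/√(1−ζ²)} with ζ = 0.217 gives 49.7%.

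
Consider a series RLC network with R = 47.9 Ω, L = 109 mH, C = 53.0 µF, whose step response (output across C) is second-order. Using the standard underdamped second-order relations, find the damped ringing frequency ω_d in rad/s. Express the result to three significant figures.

ω_d ≈ 353 rad/s

For a series RLC circuit (capacitor voltage as output), ω_n = 1/√(LC) = 1/√(109 mH · 53.0 µF) = 416 rad/s.
ζ = (R/2)·√(C/L) = (47.9/2)·√(53.0 µF/109 mH) = 0.528.
ω_d = ω_n√(1−ζ²) = 353 rad/s.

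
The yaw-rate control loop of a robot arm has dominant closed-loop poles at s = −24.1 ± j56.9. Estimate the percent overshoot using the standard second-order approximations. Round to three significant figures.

%OS ≈ 26.4%

With σ = 24.1, ω_d = 56.9: ω_n = √(σ²+ω_d²) = 61.8 rad/s, ζ = σ/ω_n = 0.390.
%OS = 100 e^{−πζ/√(1−ζ²)} with ζ = 0.390 gives 26.4%.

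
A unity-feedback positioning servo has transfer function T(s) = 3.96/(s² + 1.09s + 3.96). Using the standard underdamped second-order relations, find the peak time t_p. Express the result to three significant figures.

Comparing the denominator to s² + 2ζω_n s + ω_n²: ω_n = √3.96 = 1.99 rad/s, and 2ζω_n = 1.09 so ζ = 1.09/(2·1.99) = 0.274.
ω_d = ω_n√(1−ζ²) = 1.91 rad/s. Then t_p = π/ω_d = 1.64 s.

t_p ≈ 1.64 s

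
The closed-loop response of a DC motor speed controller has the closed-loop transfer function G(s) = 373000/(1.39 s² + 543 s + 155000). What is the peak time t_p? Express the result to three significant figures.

Dividing through by 1.39: denominator becomes s² + 390.6 s + 111500.
So ω_n = √111500 = 334 rad/s and ζ = 390.6/(2·334) = 0.585.
The damped frequency ω_d = ω_n√(1−ζ²) = 271 rad/s. t_p = π/ω_d = 0.0116 s.

t_p ≈ 0.0116 s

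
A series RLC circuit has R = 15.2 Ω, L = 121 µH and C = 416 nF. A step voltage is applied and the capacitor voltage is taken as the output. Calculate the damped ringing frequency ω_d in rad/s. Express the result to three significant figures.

ω_d ≈ 126000 rad/s

For a series RLC circuit (capacitor voltage as output), ω_n = 1/√(LC) = 1/√(121 µH · 416 nF) = 141000 rad/s.
ζ = (R/2)·√(C/L) = (15.2/2)·√(416 nF/121 µH) = 0.446.
ω_d = 141000·√(1 − 0.446²) = 126000 rad/s.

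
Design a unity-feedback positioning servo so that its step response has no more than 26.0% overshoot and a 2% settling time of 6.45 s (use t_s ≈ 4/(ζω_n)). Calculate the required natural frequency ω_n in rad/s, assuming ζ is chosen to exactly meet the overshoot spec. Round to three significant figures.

Inverting the overshoot relation: ζ = |ln 0.260|/√(π² + ln²0.260) = 0.394.
Then ω_n = 4/(ζ t_s) = 4/(0.394 × 6.45) = 1.57 rad/s.

ω_n ≈ 1.57 rad/s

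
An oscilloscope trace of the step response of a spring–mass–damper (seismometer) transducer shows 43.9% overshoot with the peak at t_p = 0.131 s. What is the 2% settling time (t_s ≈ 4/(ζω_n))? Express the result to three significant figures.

t_s ≈ 0.636 s

ζ from %OS: ζ = |ln 0.439|/√(π²+ln²0.439) = 0.253.
From t_p = π/ω_d, ω_d = π/0.131 = 24.0 rad/s, so ω_n = ω_d/√(1−ζ²) = 24.8 rad/s.
t_s ≈ 4/(ζω_n) = 4/(0.253·24.8) = 0.636 s.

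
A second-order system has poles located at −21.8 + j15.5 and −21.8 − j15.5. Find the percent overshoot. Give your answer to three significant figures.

|pole| = ω_n = √(21.8² + 15.5²) = 26.7 rad/s; ζ = cos θ = σ/ω_n = 0.815.
Overshoot: exp(−π·0.815/√(1−0.815²)) = 0.0121, i.e. 1.21%.

%OS ≈ 1.21%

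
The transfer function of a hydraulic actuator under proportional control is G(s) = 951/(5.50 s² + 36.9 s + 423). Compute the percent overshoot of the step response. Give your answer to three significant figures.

Dividing through by 5.50: denominator becomes s² + 6.709 s + 76.91.
So ω_n = √76.91 = 8.77 rad/s and ζ = 6.709/(2·8.77) = 0.383.
Overshoot: exp(−π·0.383/√(1−0.383²)) = 0.272, i.e. 27.2%.

%OS ≈ 27.2%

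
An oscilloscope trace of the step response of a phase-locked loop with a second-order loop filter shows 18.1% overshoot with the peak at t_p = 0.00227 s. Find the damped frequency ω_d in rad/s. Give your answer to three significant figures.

t_p = π/ω_d, so ω_d = π/0.00227 = 1380 rad/s.

ω_d ≈ 1380 rad/s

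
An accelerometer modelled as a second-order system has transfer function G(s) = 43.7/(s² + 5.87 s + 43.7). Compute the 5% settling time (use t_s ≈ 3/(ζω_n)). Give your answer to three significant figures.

Matching coefficients with s² + 2ζω_n s + ω_n² gives ω_n² = 43.7 ⇒ ω_n = 6.61 rad/s, and ζ = 5.87/(2ω_n) = 0.444.
t_s ≈ 3/(ζω_n) = 3/(0.444·6.61) = 1.02 s.

t_s ≈ 1.02 s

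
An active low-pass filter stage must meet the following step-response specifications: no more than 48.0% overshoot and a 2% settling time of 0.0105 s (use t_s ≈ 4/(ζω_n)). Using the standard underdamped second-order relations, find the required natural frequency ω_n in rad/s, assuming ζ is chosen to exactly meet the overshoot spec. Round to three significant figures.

ζ = −ln(OS)/√(π² + (ln OS)²). With OS = 0.480, ln OS = −0.7340 and ζ = 0.7340/3.226 = 0.228.
Then ω_n = 4/(ζ t_s) = 4/(0.228 × 0.0105) = 1670 rad/s.

ω_n ≈ 1670 rad/s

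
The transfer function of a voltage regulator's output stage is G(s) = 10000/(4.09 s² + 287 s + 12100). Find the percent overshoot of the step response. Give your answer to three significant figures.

%OS ≈ 7.05%

Dividing through by 4.09: denominator becomes s² + 70.17 s + 2958.
So ω_n = √2958 = 54.4 rad/s and ζ = 70.17/(2·54.4) = 0.645.
Overshoot: exp(−π·0.645/√(1−0.645²)) = 0.0705, i.e. 7.05%.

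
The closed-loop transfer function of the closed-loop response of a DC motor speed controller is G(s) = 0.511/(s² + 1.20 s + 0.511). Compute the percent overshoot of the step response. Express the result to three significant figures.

%OS ≈ 0.782%

Comparing the denominator to s² + 2ζω_n s + ω_n²: ω_n = √0.511 = 0.715 rad/s, and 2ζω_n = 1.20 so ζ = 1.20/(2·0.715) = 0.839.
Overshoot: exp(−π·0.839/√(1−0.839²)) = 0.00782, i.e. 0.782%.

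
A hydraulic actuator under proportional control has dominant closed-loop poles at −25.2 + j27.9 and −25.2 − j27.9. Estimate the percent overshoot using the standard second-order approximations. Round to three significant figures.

%OS ≈ 5.86%

With σ = 25.2, ω_d = 27.9: ω_n = √(σ²+ω_d²) = 37.6 rad/s, ζ = σ/ω_n = 0.670.
%OS = 100 e^{−πζ/√(1−ζ²)} with ζ = 0.670 gives 5.86%.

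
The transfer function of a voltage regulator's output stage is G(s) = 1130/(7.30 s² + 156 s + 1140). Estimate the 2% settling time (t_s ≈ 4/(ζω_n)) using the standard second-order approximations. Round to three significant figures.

t_s ≈ 0.374 s

Dividing through by 7.30: denominator becomes s² + 21.37 s + 156.2.
So ω_n = √156.2 = 12.5 rad/s and ζ = 21.37/(2·12.5) = 0.855.
t_s ≈ 4/(ζω_n) = 0.374 s.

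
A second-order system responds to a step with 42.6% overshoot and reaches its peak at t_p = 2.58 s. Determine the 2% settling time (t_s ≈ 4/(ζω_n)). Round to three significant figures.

From the overshoot, ζ = −ln(OS)/√(π²+ln²(OS)) = 0.262.
From t_p = π/ω_d, ω_d = π/2.58 = 1.22 rad/s, so ω_n = ω_d/√(1−ζ²) = 1.26 rad/s.
t_s ≈ 4/(ζω_n) = 4/(0.262·1.26) = 12.1 s.

t_s ≈ 12.1 s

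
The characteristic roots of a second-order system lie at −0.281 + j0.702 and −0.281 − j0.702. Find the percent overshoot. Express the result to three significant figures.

With σ = 0.281, ω_d = 0.702: ω_n = √(σ²+ω_d²) = 0.756 rad/s, ζ = σ/ω_n = 0.372.
Overshoot: exp(−π·0.372/√(1−0.372²)) = 0.284, i.e. 28.4%.

%OS ≈ 28.4%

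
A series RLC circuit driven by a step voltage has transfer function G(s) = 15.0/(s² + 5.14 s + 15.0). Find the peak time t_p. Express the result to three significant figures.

t_p ≈ 1.08 s

Matching coefficients with s² + 2ζω_n s + ω_n² gives ω_n² = 15.0 ⇒ ω_n = 3.87 rad/s, and ζ = 5.14/(2ω_n) = 0.664.
The damped frequency ω_d = ω_n√(1−ζ²) = 2.90 rad/s. Then t_p = π/ω_d = 1.08 s.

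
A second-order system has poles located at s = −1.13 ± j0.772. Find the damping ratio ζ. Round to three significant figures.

With σ = 1.13, ω_d = 0.772: ω_n = √(σ²+ω_d²) = 1.37 rad/s, ζ = σ/ω_n = 0.826.

ζ ≈ 0.826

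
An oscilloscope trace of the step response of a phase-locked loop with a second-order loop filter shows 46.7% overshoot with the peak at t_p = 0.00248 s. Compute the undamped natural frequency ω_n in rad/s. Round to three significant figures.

ω_n ≈ 1300 rad/s

The overshoot fixes ζ = −ln(OS)/√(π²+ln²(OS)) = 0.236.
t_p = π/ω_d ⇒ ω_d = 1270 rad/s; then ω_n = ω_d/√(1−ζ²) = 1300 rad/s.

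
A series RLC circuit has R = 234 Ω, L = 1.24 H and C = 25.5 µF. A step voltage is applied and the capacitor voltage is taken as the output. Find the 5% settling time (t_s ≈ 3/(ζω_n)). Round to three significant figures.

For a series RLC circuit (capacitor voltage as output), ω_n = 1/√(LC) = 1/√(1.24 H · 25.5 µF) = 178 rad/s.
ζ = (R/2)·√(C/L) = (234/2)·√(25.5 µF/1.24 H) = 0.531.
t_s ≈ 3/(ζω_n) = 0.0318 s.

t_s ≈ 0.0318 s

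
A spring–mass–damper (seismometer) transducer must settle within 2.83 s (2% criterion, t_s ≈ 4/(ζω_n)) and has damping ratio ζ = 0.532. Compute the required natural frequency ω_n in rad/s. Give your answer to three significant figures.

Rearranging t_s ≈ 4/(ζω_n) gives ω_n = 4/(ζ·t_s) = 4/(0.532 × 2.83) = 2.66 rad/s.

ω_n ≈ 2.66 rad/s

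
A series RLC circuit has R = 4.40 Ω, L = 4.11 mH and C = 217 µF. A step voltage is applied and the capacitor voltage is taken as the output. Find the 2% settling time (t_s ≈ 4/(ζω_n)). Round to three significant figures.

t_s ≈ 0.00747 s

For a series RLC circuit (capacitor voltage as output), ω_n = 1/√(LC) = 1/√(4.11 mH · 217 µF) = 1060 rad/s.
ζ = (R/2)·√(C/L) = (4.40/2)·√(217 µF/4.11 mH) = 0.506.
t_s ≈ 4/(ζω_n) = 0.00747 s.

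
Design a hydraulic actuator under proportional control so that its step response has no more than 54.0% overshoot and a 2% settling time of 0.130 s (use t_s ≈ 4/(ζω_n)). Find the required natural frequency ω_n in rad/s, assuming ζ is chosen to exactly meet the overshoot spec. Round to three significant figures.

ω_n ≈ 160 rad/s

From %OS = 100·exp(−πζ/√(1−ζ²)), invert to get ζ = −ln(OS)/√(π² + ln²(OS)) with OS = 0.540.
−ln 0.540 = 0.6162, so ζ = 0.6162/√(π² + 0.3797) = 0.192.
Then ω_n = 4/(ζ t_s) = 4/(0.192 × 0.130) = 160 rad/s.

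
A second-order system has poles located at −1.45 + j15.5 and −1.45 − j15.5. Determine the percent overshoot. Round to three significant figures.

%OS ≈ 74.5%

The poles are at −σ ± jω_d with σ = 1.45 and ω_d = 15.5, so ω_n = √(σ²+ω_d²) = 15.6 rad/s and ζ = σ/ω_n = 0.0931.
%OS = 100·exp(−πζ/√(1−ζ²)) = 74.5%.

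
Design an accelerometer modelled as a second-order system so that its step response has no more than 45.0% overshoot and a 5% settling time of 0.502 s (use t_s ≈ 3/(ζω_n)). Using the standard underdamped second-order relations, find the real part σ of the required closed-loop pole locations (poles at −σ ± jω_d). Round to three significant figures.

The settling-time spec alone fixes σ = ζω_n = 3/t_s = 3/0.502 = 5.98.
(Overshoot then fixes ζ = 0.246 and hence ω_d = σ·√(1−ζ²)/ζ = 23.5 rad/s.)

σ ≈ 5.98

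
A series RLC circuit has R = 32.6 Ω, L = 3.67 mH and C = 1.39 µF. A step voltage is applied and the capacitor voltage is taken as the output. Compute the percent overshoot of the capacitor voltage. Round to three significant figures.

%OS ≈ 35.0%

For a series RLC circuit (capacitor voltage as output), ω_n = 1/√(LC) = 1/√(3.67 mH · 1.39 µF) = 14000 rad/s.
ζ = (R/2)·√(C/L) = (32.6/2)·√(1.39 µF/3.67 mH) = 0.317.
%OS = 100·exp(−πζ/√(1−ζ²)) = 35.0%.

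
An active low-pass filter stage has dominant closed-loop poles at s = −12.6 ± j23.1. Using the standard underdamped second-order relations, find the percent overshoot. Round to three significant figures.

With σ = 12.6, ω_d = 23.1: ω_n = √(σ²+ω_d²) = 26.3 rad/s, ζ = σ/ω_n = 0.479.
Overshoot: exp(−π·0.479/√(1−0.479²)) = 0.180, i.e. 18.0%.

%OS ≈ 18.0%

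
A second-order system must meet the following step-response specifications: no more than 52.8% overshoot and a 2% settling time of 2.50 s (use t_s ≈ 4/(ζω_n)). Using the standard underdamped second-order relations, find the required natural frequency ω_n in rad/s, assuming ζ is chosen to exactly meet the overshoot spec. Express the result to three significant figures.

ζ = −ln(OS)/√(π² + (ln OS)²). With OS = 0.528, ln OS = −0.6387 and ζ = 0.6387/3.206 = 0.199.
Then ω_n = 4/(ζ t_s) = 4/(0.199 × 2.50) = 8.03 rad/s.

ω_n ≈ 8.03 rad/s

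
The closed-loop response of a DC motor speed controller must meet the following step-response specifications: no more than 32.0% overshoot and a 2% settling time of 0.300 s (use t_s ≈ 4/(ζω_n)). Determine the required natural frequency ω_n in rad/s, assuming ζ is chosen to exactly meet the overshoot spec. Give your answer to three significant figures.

ω_n ≈ 39.1 rad/s

From %OS = 100·exp(−πζ/√(1−ζ²)), invert to get ζ = −ln(OS)/√(π² + ln²(OS)) with OS = 0.320.
−ln 0.320 = 1.139, so ζ = 1.139/√(π² + 1.298) = 0.341.
Then ω_n = 4/(ζ t_s) = 4/(0.341 × 0.300) = 39.1 rad/s.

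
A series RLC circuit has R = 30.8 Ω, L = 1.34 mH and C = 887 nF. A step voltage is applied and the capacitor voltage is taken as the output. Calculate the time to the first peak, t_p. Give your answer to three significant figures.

t_p ≈ 0.000118 s

For a series RLC circuit (capacitor voltage as output), ω_n = 1/√(LC) = 1/√(1.34 mH · 887 nF) = 29000 rad/s.
ζ = (R/2)·√(C/L) = (30.8/2)·√(887 nF/1.34 mH) = 0.396.
The damped frequency ω_d = ω_n√(1−ζ²) = 26600 rad/s. t_p = π/ω_d = 0.000118 s.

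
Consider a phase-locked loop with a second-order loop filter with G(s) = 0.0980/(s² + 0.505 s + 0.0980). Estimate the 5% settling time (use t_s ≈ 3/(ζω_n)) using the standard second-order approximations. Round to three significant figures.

ω_n = √0.0980 = 0.313 rad/s; ζ = 0.505/(2·0.313) = 0.807.
t_s ≈ 3/(ζω_n) = 3/(0.807·0.313) = 11.9 s.

t_s ≈ 11.9 s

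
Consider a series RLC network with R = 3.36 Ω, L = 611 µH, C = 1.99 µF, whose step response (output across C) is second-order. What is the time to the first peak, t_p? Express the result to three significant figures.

For a series RLC circuit (capacitor voltage as output), ω_n = 1/√(LC) = 1/√(611 µH · 1.99 µF) = 28700 rad/s.
ζ = (R/2)·√(C/L) = (3.36/2)·√(1.99 µF/611 µH) = 0.0959.
ω_d = ω_n√(1−ζ²) = 28500 rad/s. t_p = π/ω_d = 0.000110 s.

t_p ≈ 0.000110 s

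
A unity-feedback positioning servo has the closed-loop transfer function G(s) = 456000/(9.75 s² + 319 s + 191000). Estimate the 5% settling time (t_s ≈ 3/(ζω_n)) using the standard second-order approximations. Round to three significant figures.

Dividing through by 9.75: denominator becomes s² + 32.72 s + 19590.
So ω_n = √19590 = 140 rad/s and ζ = 32.72/(2·140) = 0.117.
t_s ≈ 3/(ζω_n) = 0.183 s.

t_s ≈ 0.183 s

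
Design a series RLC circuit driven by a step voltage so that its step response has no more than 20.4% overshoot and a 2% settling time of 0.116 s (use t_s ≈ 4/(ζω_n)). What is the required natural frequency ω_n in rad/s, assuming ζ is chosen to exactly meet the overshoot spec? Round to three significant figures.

ω_n ≈ 76.4 rad/s

Inverting the overshoot relation: ζ = |ln 0.204|/√(π² + ln²0.204) = 0.451.
Then ω_n = 4/(ζ t_s) = 4/(0.451 × 0.116) = 76.4 rad/s.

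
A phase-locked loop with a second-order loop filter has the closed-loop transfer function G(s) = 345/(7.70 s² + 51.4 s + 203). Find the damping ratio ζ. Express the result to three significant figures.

Dividing through by 7.70: denominator becomes s² + 6.675 s + 26.36.
So ω_n = √26.36 = 5.13 rad/s and ζ = 6.675/(2·5.13) = 0.650.

ζ ≈ 0.650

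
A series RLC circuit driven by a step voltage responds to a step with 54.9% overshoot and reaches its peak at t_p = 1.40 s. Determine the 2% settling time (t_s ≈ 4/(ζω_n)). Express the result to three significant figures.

From the overshoot, ζ = −ln(OS)/√(π²+ln²(OS)) = 0.187.
t_p = π/ω_d ⇒ ω_d = 2.24 rad/s; then ω_n = ω_d/√(1−ζ²) = 2.28 rad/s.
t_s ≈ 4/(ζω_n) = 4/(0.187·2.28) = 9.34 s.

t_s ≈ 9.34 s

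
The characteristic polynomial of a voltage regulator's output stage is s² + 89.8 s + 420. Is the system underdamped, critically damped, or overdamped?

a² − 4b = 6400 > 0 (two distinct real roots); the system is overdamped.

overdamped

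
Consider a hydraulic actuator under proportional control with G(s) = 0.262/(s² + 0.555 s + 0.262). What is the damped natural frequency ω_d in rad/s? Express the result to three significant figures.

Matching coefficients with s² + 2ζω_n s + ω_n² gives ω_n² = 0.262 ⇒ ω_n = 0.512 rad/s, and ζ = 0.555/(2ω_n) = 0.542.
ω_d = 0.512·√(1 − 0.542²) = 0.430 rad/s.

ω_d ≈ 0.430 rad/s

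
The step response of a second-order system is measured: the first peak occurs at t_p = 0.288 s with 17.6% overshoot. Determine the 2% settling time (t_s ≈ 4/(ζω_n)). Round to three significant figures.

t_s ≈ 0.663 s

From the overshoot, ζ = −ln(OS)/√(π²+ln²(OS)) = 0.484.
From t_p = π/ω_d, ω_d = π/0.288 = 10.9 rad/s, so ω_n = ω_d/√(1−ζ²) = 12.5 rad/s.
t_s ≈ 4/(ζω_n) = 4/(0.484·12.5) = 0.663 s.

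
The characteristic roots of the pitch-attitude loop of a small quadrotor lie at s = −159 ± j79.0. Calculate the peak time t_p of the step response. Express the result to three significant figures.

t_p = π/ω_d with ω_d = 79.0 (the imaginary part), so t_p = 0.0398 s.

t_p ≈ 0.0398 s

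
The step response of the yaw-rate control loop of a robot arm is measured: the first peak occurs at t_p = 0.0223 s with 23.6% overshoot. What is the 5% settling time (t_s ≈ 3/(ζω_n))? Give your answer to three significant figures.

ζ from %OS: ζ = |ln 0.236|/√(π²+ln²0.236) = 0.418.
From t_p = π/ω_d, ω_d = π/0.0223 = 141 rad/s, so ω_n = ω_d/√(1−ζ²) = 155 rad/s.
t_s ≈ 3/(ζω_n) = 3/(0.418·155) = 0.0463 s.

t_s ≈ 0.0463 s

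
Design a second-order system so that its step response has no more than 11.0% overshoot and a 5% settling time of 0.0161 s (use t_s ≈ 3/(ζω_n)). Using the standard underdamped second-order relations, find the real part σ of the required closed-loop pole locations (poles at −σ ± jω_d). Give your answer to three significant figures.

The settling-time spec alone fixes σ = ζω_n = 3/t_s = 3/0.0161 = 186.
(Overshoot then fixes ζ = 0.575 and hence ω_d = σ·√(1−ζ²)/ζ = 265 rad/s.)

σ ≈ 186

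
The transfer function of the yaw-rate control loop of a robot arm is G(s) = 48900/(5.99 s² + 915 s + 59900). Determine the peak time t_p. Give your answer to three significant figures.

Dividing through by 5.99: denominator becomes s² + 152.8 s + 10000.
So ω_n = √10000 = 100 rad/s and ζ = 152.8/(2·100) = 0.764.
ω_d = 100·√(1 − 0.764²) = 64.5 rad/s. t_p = π/ω_d = 0.0487 s.

t_p ≈ 0.0487 s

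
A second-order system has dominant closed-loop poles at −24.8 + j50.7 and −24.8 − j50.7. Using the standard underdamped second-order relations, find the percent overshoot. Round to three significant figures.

With σ = 24.8, ω_d = 50.7: ω_n = √(σ²+ω_d²) = 56.4 rad/s, ζ = σ/ω_n = 0.439.
%OS = 100 e^{−πζ/√(1−ζ²)} with ζ = 0.439 gives 21.5%.

%OS ≈ 21.5%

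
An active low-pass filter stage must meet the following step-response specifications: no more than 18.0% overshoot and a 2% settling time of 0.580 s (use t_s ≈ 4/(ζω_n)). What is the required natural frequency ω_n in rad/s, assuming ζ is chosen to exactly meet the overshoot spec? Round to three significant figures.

ω_n ≈ 14.4 rad/s

Inverting the overshoot relation: ζ = |ln 0.180|/√(π² + ln²0.180) = 0.479.
Then ω_n = 4/(ζ t_s) = 4/(0.479 × 0.580) = 14.4 rad/s.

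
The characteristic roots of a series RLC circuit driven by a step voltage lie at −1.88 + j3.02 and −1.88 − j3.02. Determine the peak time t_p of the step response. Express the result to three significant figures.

t_p ≈ 1.04 s

t_p = π/ω_d with ω_d = 3.02 (the imaginary part), so t_p = 1.04 s.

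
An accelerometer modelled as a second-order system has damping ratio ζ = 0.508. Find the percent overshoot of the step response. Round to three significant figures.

For an underdamped second-order system, %OS = 100·exp(−πζ/√(1−ζ²)).
πζ/√(1−ζ²) = π·0.508/√(1−0.258) = 1.853, so %OS = 100·e^(−1.853) = 15.7%.

%OS ≈ 15.7%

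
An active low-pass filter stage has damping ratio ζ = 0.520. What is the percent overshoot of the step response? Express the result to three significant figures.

%OS ≈ 14.8%

For an underdamped second-order system, %OS = 100·exp(−πζ/√(1−ζ²)).
πζ/√(1−ζ²) = π·0.520/√(1−0.270) = 1.913, so %OS = 100·e^(−1.913) = 14.8%.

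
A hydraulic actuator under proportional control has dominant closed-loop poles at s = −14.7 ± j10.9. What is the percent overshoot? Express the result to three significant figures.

%OS ≈ 1.45%

With σ = 14.7, ω_d = 10.9: ω_n = √(σ²+ω_d²) = 18.3 rad/s, ζ = σ/ω_n = 0.803.
%OS = 100·exp(−πζ/√(1−ζ²)) = 1.45%.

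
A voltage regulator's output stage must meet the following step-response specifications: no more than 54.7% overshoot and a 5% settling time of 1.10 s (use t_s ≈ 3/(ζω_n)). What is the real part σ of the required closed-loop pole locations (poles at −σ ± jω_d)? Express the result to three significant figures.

The settling-time spec alone fixes σ = ζω_n = 3/t_s = 3/1.10 = 2.73.
(Overshoot then fixes ζ = 0.189 and hence ω_d = σ·√(1−ζ²)/ζ = 14.2 rad/s.)

σ ≈ 2.73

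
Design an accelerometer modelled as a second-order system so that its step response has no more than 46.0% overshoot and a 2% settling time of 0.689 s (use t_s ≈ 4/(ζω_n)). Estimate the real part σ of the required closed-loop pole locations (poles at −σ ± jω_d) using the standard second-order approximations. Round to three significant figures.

σ ≈ 5.81

The settling-time spec alone fixes σ = ζω_n = 4/t_s = 4/0.689 = 5.81.
(Overshoot then fixes ζ = 0.240 and hence ω_d = σ·√(1−ζ²)/ζ = 23.5 rad/s.)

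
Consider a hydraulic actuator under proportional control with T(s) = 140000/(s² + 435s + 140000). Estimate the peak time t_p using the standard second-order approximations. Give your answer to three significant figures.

t_p ≈ 0.0103 s

ω_n = √140000 = 374 rad/s; ζ = 435/(2·374) = 0.581.
ω_d = ω_n√(1−ζ²) = 304 rad/s. Then t_p = π/ω_d = 0.0103 s.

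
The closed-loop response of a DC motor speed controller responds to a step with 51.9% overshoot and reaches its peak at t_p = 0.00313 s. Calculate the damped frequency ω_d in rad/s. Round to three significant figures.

t_p = π/ω_d, so ω_d = π/0.00313 = 1000 rad/s.

ω_d ≈ 1000 rad/s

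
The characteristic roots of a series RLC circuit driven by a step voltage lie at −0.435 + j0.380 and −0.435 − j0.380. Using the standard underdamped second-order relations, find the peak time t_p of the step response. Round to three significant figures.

t_p ≈ 8.27 s

t_p = π/ω_d with ω_d = 0.380 (the imaginary part), so t_p = 8.27 s.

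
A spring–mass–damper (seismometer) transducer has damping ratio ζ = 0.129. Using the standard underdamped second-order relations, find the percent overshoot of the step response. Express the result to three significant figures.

For an underdamped second-order system, %OS = 100·exp(−πζ/√(1−ζ²)).
πζ/√(1−ζ²) = π·0.129/√(1−0.0166) = 0.4087, so %OS = 100·e^(−0.4087) = 66.5%.

%OS ≈ 66.5%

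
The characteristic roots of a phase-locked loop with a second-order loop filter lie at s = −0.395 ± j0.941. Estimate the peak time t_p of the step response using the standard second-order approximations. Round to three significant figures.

t_p = π/ω_d with ω_d = 0.941 (the imaginary part), so t_p = 3.34 s.

t_p ≈ 3.34 s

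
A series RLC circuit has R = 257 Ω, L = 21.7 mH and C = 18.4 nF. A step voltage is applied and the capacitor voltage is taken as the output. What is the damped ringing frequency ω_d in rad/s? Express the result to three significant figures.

For a series RLC circuit (capacitor voltage as output), ω_n = 1/√(LC) = 1/√(21.7 mH · 18.4 nF) = 50000 rad/s.
ζ = (R/2)·√(C/L) = (257/2)·√(18.4 nF/21.7 mH) = 0.118.
ω_d = 50000·√(1 − 0.118²) = 49700 rad/s.

ω_d ≈ 49700 rad/s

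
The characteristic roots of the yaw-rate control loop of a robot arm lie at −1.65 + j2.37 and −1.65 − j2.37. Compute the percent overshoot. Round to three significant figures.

|pole| = ω_n = √(1.65² + 2.37²) = 2.89 rad/s; ζ = cos θ = σ/ω_n = 0.571.
Overshoot: exp(−π·0.571/√(1−0.571²)) = 0.112, i.e. 11.2%.

%OS ≈ 11.2%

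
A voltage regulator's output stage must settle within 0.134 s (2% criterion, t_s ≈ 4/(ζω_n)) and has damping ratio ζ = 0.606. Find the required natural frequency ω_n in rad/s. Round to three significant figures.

Rearranging t_s ≈ 4/(ζω_n) gives ω_n = 4/(ζ·t_s) = 4/(0.606 × 0.134) = 49.3 rad/s.

ω_n ≈ 49.3 rad/s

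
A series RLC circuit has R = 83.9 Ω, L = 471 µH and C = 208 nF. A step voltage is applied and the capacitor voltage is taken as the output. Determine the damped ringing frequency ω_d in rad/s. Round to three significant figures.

For a series RLC circuit (capacitor voltage as output), ω_n = 1/√(LC) = 1/√(471 µH · 208 nF) = 101000 rad/s.
ζ = (R/2)·√(C/L) = (83.9/2)·√(208 nF/471 µH) = 0.882.
ω_d = ω_n√(1−ζ²) = 47700 rad/s.

ω_d ≈ 47700 rad/s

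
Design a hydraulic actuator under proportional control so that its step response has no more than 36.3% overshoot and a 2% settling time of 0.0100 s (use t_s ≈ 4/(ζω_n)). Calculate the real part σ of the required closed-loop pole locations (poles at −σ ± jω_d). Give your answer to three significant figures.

σ ≈ 400

The settling-time spec alone fixes σ = ζω_n = 4/t_s = 4/0.0100 = 400.
(Overshoot then fixes ζ = 0.307 and hence ω_d = σ·√(1−ζ²)/ζ = 1240 rad/s.)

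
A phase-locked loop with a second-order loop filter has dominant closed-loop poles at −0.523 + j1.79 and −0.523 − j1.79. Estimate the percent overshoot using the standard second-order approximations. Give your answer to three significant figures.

|pole| = ω_n = √(0.523² + 1.79²) = 1.86 rad/s; ζ = cos θ = σ/ω_n = 0.280.
Overshoot: exp(−π·0.280/√(1−0.280²)) = 0.399, i.e. 39.9%.

%OS ≈ 39.9%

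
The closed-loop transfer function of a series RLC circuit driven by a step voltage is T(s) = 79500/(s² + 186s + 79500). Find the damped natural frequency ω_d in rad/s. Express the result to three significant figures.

ω_d ≈ 266 rad/s

Matching coefficients with s² + 2ζω_n s + ω_n² gives ω_n² = 79500 ⇒ ω_n = 282 rad/s, and ζ = 186/(2ω_n) = 0.330.
The damped frequency ω_d = ω_n√(1−ζ²) = 266 rad/s.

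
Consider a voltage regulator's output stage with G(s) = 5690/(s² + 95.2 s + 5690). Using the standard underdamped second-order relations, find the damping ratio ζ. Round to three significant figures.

ζ ≈ 0.631

Comparing the denominator to s² + 2ζω_n s + ω_n²: ω_n = √5690 = 75.4 rad/s, and 2ζω_n = 95.2 so ζ = 95.2/(2·75.4) = 0.631.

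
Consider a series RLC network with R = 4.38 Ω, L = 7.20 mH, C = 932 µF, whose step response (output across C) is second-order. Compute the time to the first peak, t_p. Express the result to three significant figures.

t_p ≈ 0.0132 s

For a series RLC circuit (capacitor voltage as output), ω_n = 1/√(LC) = 1/√(7.20 mH · 932 µF) = 386 rad/s.
ζ = (R/2)·√(C/L) = (4.38/2)·√(932 µF/7.20 mH) = 0.788.
ω_d = ω_n√(1−ζ²) = 238 rad/s. t_p = π/ω_d = 0.0132 s.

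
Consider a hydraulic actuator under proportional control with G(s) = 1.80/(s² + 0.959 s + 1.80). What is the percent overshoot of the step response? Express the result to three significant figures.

%OS ≈ 30.1%

Matching coefficients with s² + 2ζω_n s + ω_n² gives ω_n² = 1.80 ⇒ ω_n = 1.34 rad/s, and ζ = 0.959/(2ω_n) = 0.357.
%OS = 100 e^{−πζ/√(1−ζ²)} with ζ = 0.357 gives 30.1%.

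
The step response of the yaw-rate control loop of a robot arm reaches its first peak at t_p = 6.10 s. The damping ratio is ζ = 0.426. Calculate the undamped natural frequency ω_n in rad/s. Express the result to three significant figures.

ω_n ≈ 0.569 rad/s

Peak time t_p = π/ω_d, so ω_d = π/t_p = π/6.10 = 0.515 rad/s.
ω_n = ω_d/√(1−ζ²) = 0.515/√0.819 = 0.569 rad/s.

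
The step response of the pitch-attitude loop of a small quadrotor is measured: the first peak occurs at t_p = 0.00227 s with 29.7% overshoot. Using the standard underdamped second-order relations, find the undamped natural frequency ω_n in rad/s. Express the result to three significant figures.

ω_n ≈ 1480 rad/s

The overshoot fixes ζ = −ln(OS)/√(π²+ln²(OS)) = 0.360.
t_p = π/ω_d ⇒ ω_d = 1380 rad/s; then ω_n = ω_d/√(1−ζ²) = 1480 rad/s.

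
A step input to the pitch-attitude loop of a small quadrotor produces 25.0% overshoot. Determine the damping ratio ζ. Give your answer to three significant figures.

Inverting the overshoot relation: ζ = |ln 0.250|/√(π² + ln²0.250) = 0.404.

ζ ≈ 0.404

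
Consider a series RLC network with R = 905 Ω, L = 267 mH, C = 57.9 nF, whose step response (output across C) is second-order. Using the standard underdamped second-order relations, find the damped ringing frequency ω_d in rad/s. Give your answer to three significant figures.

For a series RLC circuit (capacitor voltage as output), ω_n = 1/√(LC) = 1/√(267 mH · 57.9 nF) = 8040 rad/s.
ζ = (R/2)·√(C/L) = (905/2)·√(57.9 nF/267 mH) = 0.211.
ω_d = ω_n√(1−ζ²) = 7860 rad/s.

ω_d ≈ 7860 rad/s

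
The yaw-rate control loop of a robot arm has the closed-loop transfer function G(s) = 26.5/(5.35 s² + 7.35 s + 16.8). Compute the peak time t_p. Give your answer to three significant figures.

t_p ≈ 1.92 s

Dividing through by 5.35: denominator becomes s² + 1.374 s + 3.140.
So ω_n = √3.140 = 1.77 rad/s and ζ = 1.374/(2·1.77) = 0.388.
The damped frequency ω_d = ω_n√(1−ζ²) = 1.63 rad/s. t_p = π/ω_d = 1.92 s.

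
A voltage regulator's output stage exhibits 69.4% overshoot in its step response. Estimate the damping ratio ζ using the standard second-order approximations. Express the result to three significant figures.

ζ ≈ 0.115

Inverting the overshoot relation: ζ = |ln 0.694|/√(π² + ln²0.694) = 0.115.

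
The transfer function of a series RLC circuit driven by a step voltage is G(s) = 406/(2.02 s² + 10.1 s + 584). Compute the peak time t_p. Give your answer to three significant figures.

t_p ≈ 0.187 s

Dividing through by 2.02: denominator becomes s² + 5.000 s + 289.1.
So ω_n = √289.1 = 17.0 rad/s and ζ = 5.000/(2·17.0) = 0.147.
ω_d = 17.0·√(1 − 0.147²) = 16.8 rad/s. t_p = π/ω_d = 0.187 s.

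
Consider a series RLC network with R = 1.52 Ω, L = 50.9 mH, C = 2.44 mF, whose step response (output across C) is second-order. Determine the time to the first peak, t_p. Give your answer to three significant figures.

For a series RLC circuit (capacitor voltage as output), ω_n = 1/√(LC) = 1/√(50.9 mH · 2.44 mF) = 89.7 rad/s.
ζ = (R/2)·√(C/L) = (1.52/2)·√(2.44 mF/50.9 mH) = 0.166.
ω_d = 89.7·√(1 − 0.166²) = 88.5 rad/s. t_p = π/ω_d = 0.0355 s.

t_p ≈ 0.0355 s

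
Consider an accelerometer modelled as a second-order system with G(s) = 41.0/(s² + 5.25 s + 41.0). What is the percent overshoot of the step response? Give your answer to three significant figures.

%OS ≈ 24.4%

Matching coefficients with s² + 2ζω_n s + ω_n² gives ω_n² = 41.0 ⇒ ω_n = 6.40 rad/s, and ζ = 5.25/(2ω_n) = 0.410.
%OS = 100 e^{−πζ/√(1−ζ²)} with ζ = 0.410 gives 24.4%.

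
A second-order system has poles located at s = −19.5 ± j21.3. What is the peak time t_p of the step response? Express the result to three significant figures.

t_p = π/ω_d with ω_d = 21.3 (the imaginary part), so t_p = 0.147 s.

t_p ≈ 0.147 s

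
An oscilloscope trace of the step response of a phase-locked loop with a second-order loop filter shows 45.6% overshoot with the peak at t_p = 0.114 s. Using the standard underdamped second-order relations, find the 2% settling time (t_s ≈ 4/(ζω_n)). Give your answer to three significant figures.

From the overshoot, ζ = −ln(OS)/√(π²+ln²(OS)) = 0.242.
From t_p = π/ω_d, ω_d = π/0.114 = 27.6 rad/s, so ω_n = ω_d/√(1−ζ²) = 28.4 rad/s.
t_s ≈ 4/(ζω_n) = 4/(0.242·28.4) = 0.581 s.

t_s ≈ 0.581 s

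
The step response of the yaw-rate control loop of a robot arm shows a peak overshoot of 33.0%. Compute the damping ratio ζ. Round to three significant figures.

ζ ≈ 0.333

From %OS = 100·exp(−πζ/√(1−ζ²)), invert to get ζ = −ln(OS)/√(π² + ln²(OS)) with OS = 0.330.
−ln 0.330 = 1.109, so ζ = 1.109/√(π² + 1.229) = 0.333.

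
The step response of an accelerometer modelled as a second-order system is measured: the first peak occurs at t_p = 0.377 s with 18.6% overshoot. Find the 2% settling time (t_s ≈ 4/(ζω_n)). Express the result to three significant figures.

The overshoot fixes ζ = −ln(OS)/√(π²+ln²(OS)) = 0.472.
t_p = π/ω_d ⇒ ω_d = 8.33 rad/s; then ω_n = ω_d/√(1−ζ²) = 9.45 rad/s.
t_s ≈ 4/(ζω_n) = 4/(0.472·9.45) = 0.897 s.

t_s ≈ 0.897 s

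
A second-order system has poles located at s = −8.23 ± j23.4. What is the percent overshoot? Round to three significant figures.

The poles are at −σ ± jω_d with σ = 8.23 and ω_d = 23.4, so ω_n = √(σ²+ω_d²) = 24.8 rad/s and ζ = σ/ω_n = 0.332.
%OS = 100 e^{−πζ/√(1−ζ²)} with ζ = 0.332 gives 33.1%.

%OS ≈ 33.1%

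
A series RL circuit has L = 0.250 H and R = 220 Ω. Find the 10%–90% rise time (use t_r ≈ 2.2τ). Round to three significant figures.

τ = L/R = 0.250/220 = 0.00114 s.
t_r ≈ 2.2τ = 0.00250 s.

t_r ≈ 0.00250 s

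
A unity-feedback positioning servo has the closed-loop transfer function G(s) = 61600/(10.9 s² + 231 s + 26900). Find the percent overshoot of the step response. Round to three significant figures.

%OS ≈ 50.4%

Dividing through by 10.9: denominator becomes s² + 21.19 s + 2468.
So ω_n = √2468 = 49.7 rad/s and ζ = 21.19/(2·49.7) = 0.213.
%OS = 100·exp(−πζ/√(1−ζ²)) = 50.4%.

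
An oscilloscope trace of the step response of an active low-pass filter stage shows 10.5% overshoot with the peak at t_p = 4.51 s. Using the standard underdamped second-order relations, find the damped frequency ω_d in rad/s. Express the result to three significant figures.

t_p = π/ω_d, so ω_d = π/4.51 = 0.697 rad/s.

ω_d ≈ 0.697 rad/s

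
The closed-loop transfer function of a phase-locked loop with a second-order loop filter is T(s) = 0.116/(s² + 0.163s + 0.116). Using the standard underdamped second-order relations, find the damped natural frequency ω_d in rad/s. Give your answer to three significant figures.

Comparing the denominator to s² + 2ζω_n s + ω_n²: ω_n = √0.116 = 0.341 rad/s, and 2ζω_n = 0.163 so ζ = 0.163/(2·0.341) = 0.239.
ω_d = ω_n√(1−ζ²) = 0.331 rad/s.

ω_d ≈ 0.331 rad/s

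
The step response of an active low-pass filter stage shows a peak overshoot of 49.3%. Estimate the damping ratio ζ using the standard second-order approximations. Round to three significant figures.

From %OS = 100·exp(−πζ/√(1−ζ²)), invert to get ζ = −ln(OS)/√(π² + ln²(OS)) with OS = 0.493.
−ln 0.493 = 0.7072, so ζ = 0.7072/√(π² + 0.5002) = 0.220.

ζ ≈ 0.220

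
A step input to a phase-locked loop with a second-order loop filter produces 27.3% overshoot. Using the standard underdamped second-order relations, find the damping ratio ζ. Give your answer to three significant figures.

From %OS = 100·exp(−πζ/√(1−ζ²)), invert to get ζ = −ln(OS)/√(π² + ln²(OS)) with OS = 0.273.
−ln 0.273 = 1.298, so ζ = 1.298/√(π² + 1.686) = 0.382.

ζ ≈ 0.382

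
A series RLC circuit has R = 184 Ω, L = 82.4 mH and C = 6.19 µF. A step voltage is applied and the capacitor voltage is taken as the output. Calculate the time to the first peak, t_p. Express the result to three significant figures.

For a series RLC circuit (capacitor voltage as output), ω_n = 1/√(LC) = 1/√(82.4 mH · 6.19 µF) = 1400 rad/s.
ζ = (R/2)·√(C/L) = (184/2)·√(6.19 µF/82.4 mH) = 0.797.
ω_d = ω_n√(1−ζ²) = 845 rad/s. t_p = π/ω_d = 0.00372 s.

t_p ≈ 0.00372 s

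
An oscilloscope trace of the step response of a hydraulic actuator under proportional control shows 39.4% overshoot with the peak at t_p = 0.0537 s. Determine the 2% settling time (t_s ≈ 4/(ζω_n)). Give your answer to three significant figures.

t_s ≈ 0.231 s

ζ from %OS: ζ = |ln 0.394|/√(π²+ln²0.394) = 0.284.
t_p = π/ω_d ⇒ ω_d = 58.5 rad/s; then ω_n = ω_d/√(1−ζ²) = 61.0 rad/s.
t_s ≈ 4/(ζω_n) = 4/(0.284·61.0) = 0.231 s.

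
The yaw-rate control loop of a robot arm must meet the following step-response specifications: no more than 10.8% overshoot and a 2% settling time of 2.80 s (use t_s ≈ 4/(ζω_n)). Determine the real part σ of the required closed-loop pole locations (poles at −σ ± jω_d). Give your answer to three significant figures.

σ ≈ 1.43

The settling-time spec alone fixes σ = ζω_n = 4/t_s = 4/2.80 = 1.43.
(Overshoot then fixes ζ = 0.578 and hence ω_d = σ·√(1−ζ²)/ζ = 2.02 rad/s.)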